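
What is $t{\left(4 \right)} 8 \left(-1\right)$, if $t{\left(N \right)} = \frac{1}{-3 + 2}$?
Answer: $8$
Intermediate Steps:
$t{\left(N \right)} = -1$ ($t{\left(N \right)} = \frac{1}{-1} = -1$)
$t{\left(4 \right)} 8 \left(-1\right) = \left(-1\right) 8 \left(-1\right) = \left(-8\right) \left(-1\right) = 8$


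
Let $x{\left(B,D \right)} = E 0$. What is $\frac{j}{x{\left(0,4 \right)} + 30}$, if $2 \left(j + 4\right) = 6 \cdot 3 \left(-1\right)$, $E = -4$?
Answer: $- \frac{13}{30} \approx -0.43333$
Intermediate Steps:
$x{\left(B,D \right)} = 0$ ($x{\left(B,D \right)} = \left(-4\right) 0 = 0$)
$j = -13$ ($j = -4 + \frac{6 \cdot 3 \left(-1\right)}{2} = -4 + \frac{18 \left(-1\right)}{2} = -4 + \frac{1}{2} \left(-18\right) = -4 - 9 = -13$)
$\frac{j}{x{\left(0,4 \right)} + 30} = - \frac{13}{0 + 30} = - \frac{13}{30}$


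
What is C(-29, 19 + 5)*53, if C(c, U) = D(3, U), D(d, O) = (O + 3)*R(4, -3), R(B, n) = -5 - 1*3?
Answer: -11448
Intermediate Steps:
R(B, n) = -8 (R(B, n) = -5 - 3 = -8)
D(d, O) = -24 - 8*O (D(d, O) = (O + 3)*(-8) = (3 + O)*(-8) = -24 - 8*O)
C(c, U) = -24 - 8*U
C(-29, 19 + 5)*53 = (-24 - 8*(19 + 5))*53 = (-24 - 8*24)*53 = (-24 - 192)*53 = -216*53 = -11448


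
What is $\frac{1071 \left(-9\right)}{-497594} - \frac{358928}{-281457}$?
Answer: $\frac{181313383255}{140051314458} \approx 1.2946$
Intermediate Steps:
$\frac{1071 \left(-9\right)}{-497594} - \frac{358928}{-281457} = \left(-9639\right) \left(- \frac{1}{497594}\right) - - \frac{358928}{281457} = \frac{9639}{497594} + \frac{358928}{281457} = \frac{181313383255}{140051314458}$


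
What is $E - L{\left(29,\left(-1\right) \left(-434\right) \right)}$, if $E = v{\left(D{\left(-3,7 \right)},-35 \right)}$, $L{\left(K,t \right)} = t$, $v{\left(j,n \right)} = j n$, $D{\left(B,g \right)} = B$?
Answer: $-329$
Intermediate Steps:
$E = 105$ ($E = \left(-3\right) \left(-35\right) = 105$)
$E - L{\left(29,\left(-1\right) \left(-434\right) \right)} = 105 - \left(-1\right) \left(-434\right) = 105 - 434 = -329$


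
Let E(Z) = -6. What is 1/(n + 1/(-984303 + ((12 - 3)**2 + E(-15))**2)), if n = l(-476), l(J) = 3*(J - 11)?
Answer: -978678/1429848559 ≈ -0.00068446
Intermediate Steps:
l(J) = -33 + 3*J (l(J) = 3*(-11 + J) = -33 + 3*J)
n = -1461 (n = -33 + 3*(-476) = -33 - 1428 = -1461)
1/(n + 1/(-984303 + ((12 - 3)**2 + E(-15))**2)) = 1/(-1461 + 1/(-984303 + ((12 - 3)**2 - 6)**2)) = 1/(-1461 + 1/(-984303 + (9**2 - 6)**2)) = 1/(-1461 + 1/(-984303 + (81 - 6)**2)) = 1/(-1461 + 1/(-984303 + 75**2)) = 1/(-1461 + 1/(-984303 + 5625)) = 1/(-1461 + 1/(-978678)) = 1/(-1461 - 1/978678) = 1/(-1429848559/978678) = -978678/1429848559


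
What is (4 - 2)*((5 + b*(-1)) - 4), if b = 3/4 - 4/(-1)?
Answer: -15/2 ≈ -7.5000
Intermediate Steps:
b = 19/4 (b = 3*(¼) - 4*(-1) = ¾ + 4 = 19/4 ≈ 4.7500)
(4 - 2)*((5 + b*(-1)) - 4) = (4 - 2)*((5 + (19/4)*(-1)) - 4) = 2*((5 - 19/4) - 4) = 2*(¼ - 4) = 2*(-15/4) = -15/2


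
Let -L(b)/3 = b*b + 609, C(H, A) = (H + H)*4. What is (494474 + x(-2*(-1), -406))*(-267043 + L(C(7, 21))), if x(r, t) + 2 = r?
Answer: -137601235772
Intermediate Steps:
x(r, t) = -2 + r
C(H, A) = 8*H (C(H, A) = (2*H)*4 = 8*H)
L(b) = -1827 - 3*b² (L(b) = -3*(b*b + 609) = -3*(b² + 609) = -3*(609 + b²) = -1827 - 3*b²)
(494474 + x(-2*(-1), -406))*(-267043 + L(C(7, 21))) = (494474 + (-2 - 2*(-1)))*(-267043 + (-1827 - 3*(8*7)²)) = (494474 + (-2 + 2))*(-267043 + (-1827 - 3*56²)) = (494474 + 0)*(-267043 + (-1827 - 3*3136)) = 494474*(-267043 + (-1827 - 9408)) = 494474*(-267043 - 11235) = 494474*(-278278) = -137601235772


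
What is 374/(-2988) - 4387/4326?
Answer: -613595/538587 ≈ -1.1393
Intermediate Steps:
374/(-2988) - 4387/4326 = 374*(-1/2988) - 4387*1/4326 = -187/1494 - 4387/4326 = -613595/538587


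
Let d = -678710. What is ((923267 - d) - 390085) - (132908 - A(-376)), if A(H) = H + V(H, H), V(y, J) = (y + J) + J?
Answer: 1077480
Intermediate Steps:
V(y, J) = y + 2*J (V(y, J) = (J + y) + J = y + 2*J)
A(H) = 4*H (A(H) = H + (H + 2*H) = H + 3*H = 4*H)
((923267 - d) - 390085) - (132908 - A(-376)) = ((923267 - 1*(-678710)) - 390085) - (132908 - 4*(-376)) = ((923267 + 678710) - 390085) - (132908 - 1*(-1504)) = (1601977 - 390085) - (132908 + 1504) = 1211892 - 1*134412 = 1211892 - 134412 = 1077480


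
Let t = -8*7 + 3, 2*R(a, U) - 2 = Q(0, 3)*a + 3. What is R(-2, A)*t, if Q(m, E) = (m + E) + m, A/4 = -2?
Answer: 53/2 ≈ 26.500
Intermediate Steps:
A = -8 (A = 4*(-2) = -8)
Q(m, E) = E + 2*m (Q(m, E) = (E + m) + m = E + 2*m)
R(a, U) = 5/2 + 3*a/2 (R(a, U) = 1 + ((3 + 2*0)*a + 3)/2 = 1 + ((3 + 0)*a + 3)/2 = 1 + (3*a + 3)/2 = 1 + (3 + 3*a)/2 = 1 + (3/2 + 3*a/2) = 5/2 + 3*a/2)
t = -53 (t = -56 + 3 = -53)
R(-2, A)*t = (5/2 + (3/2)*(-2))*(-53) = (5/2 - 3)*(-53) = -½*(-53) = 53/2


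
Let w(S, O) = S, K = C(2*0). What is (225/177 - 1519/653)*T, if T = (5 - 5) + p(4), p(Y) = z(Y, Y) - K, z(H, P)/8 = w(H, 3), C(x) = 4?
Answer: -1138088/38527 ≈ -29.540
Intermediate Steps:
K = 4
z(H, P) = 8*H
p(Y) = -4 + 8*Y (p(Y) = 8*Y - 1*4 = 8*Y - 4 = -4 + 8*Y)
T = 28 (T = (5 - 5) + (-4 + 8*4) = 0 + (-4 + 32) = 0 + 28 = 28)
(225/177 - 1519/653)*T = (225/177 - 1519/653)*28 = (225*(1/177) - 1519*1/653)*28 = (75/59 - 1519/653)*28 = -40646/38527*28 = -1138088/38527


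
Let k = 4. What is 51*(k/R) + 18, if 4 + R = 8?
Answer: 69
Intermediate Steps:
R = 4 (R = -4 + 8 = 4)
51*(k/R) + 18 = 51*(4/4) + 18 = 51*(4*(1/4)) + 18 = 51*1 + 18 = 51 + 18 = 69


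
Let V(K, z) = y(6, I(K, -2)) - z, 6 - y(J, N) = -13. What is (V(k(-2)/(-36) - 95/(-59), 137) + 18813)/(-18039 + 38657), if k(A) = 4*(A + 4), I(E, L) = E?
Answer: 18695/20618 ≈ 0.90673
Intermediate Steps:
y(J, N) = 19 (y(J, N) = 6 - 1*(-13) = 6 + 13 = 19)
k(A) = 16 + 4*A (k(A) = 4*(4 + A) = 16 + 4*A)
V(K, z) = 19 - z
(V(k(-2)/(-36) - 95/(-59), 137) + 18813)/(-18039 + 38657) = ((19 - 1*137) + 18813)/(-18039 + 38657) = ((19 - 137) + 18813)/20618 = (-118 + 18813)*(1/20618) = 18695*(1/20618) = 18695/20618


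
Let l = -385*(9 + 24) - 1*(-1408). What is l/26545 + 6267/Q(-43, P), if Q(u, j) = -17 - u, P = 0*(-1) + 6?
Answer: 166063793/690170 ≈ 240.61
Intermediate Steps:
P = 6 (P = 0 + 6 = 6)
l = -11297 (l = -385*33 + 1408 = -12705 + 1408 = -11297)
l/26545 + 6267/Q(-43, P) = -11297/26545 + 6267/(-17 - 1*(-43)) = -11297*1/26545 + 6267/(-17 + 43) = -11297/26545 + 6267/26 = 166063793/690170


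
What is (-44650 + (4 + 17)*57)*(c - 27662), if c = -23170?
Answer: 2208802896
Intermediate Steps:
(-44650 + (4 + 17)*57)*(c - 27662) = (-44650 + (4 + 17)*57)*(-23170 - 27662) = (-44650 + 21*57)*(-50832) = (-44650 + 1197)*(-50832) = -43453*(-50832) = 2208802896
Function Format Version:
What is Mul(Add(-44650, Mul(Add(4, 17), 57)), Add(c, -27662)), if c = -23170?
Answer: 2208802896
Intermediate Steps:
Mul(Add(-44650, Mul(Add(4, 17), 57)), Add(c, -27662)) = Mul(Add(-44650, Mul(Add(4, 17), 57)), Add(-23170, -27662)) = Mul(Add(-44650, Mul(21, 57)), -50832) = Mul(Add(-44650, 1197), -50832) = Mul(-43453, -50832) = 2208802896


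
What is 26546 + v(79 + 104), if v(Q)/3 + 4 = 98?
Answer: 26828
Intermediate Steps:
v(Q) = 282 (v(Q) = -12 + 3*98 = -12 + 294 = 282)
26546 + v(79 + 104) = 26546 + 282 = 26828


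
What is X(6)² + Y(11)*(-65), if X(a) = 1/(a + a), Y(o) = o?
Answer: -102959/144 ≈ -714.99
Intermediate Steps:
X(a) = 1/(2*a)
X(6)² + Y(11)*(-65) = ((½)/6)² + 11*(-65) = ((½)*(⅙))² - 715 = (1/12)² - 715 = 1/144 - 715 = -102959/144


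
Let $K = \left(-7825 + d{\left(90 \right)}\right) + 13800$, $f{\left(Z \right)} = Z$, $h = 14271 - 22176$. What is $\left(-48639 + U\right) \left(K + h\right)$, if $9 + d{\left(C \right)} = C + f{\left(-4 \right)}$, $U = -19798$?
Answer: $126813761$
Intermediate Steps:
$h = -7905$
$d{\left(C \right)} = -13 + C$ ($d{\left(C \right)} = -9 + \left(C - 4\right) = -9 + \left(-4 + C\right) = -13 + C$)
$K = 6052$ ($K = \left(-7825 + \left(-13 + 90\right)\right) + 13800 = \left(-7825 + 77\right) + 13800 = -7748 + 13800 = 6052$)
$\left(-48639 + U\right) \left(K + h\right) = \left(-48639 - 19798\right) \left(6052 - 7905\right) = \left(-68437\right) \left(-1853\right) = 126813761$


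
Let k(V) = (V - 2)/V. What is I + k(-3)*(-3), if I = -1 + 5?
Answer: -1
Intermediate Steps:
k(V) = (-2 + V)/V
I = 4
I + k(-3)*(-3) = 4 + ((-2 - 3)/(-3))*(-3) = 4 - ⅓*(-5)*(-3) = 4 + (5/3)*(-3) = 4 - 5 = -1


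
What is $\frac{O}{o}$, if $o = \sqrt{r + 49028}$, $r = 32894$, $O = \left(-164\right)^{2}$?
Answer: $\frac{13448 \sqrt{81922}}{40961} \approx 93.97$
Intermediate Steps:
$O = 26896$
$o = \sqrt{81922}$ ($o = \sqrt{32894 + 49028} = \sqrt{81922} \approx 286.22$)
$\frac{O}{o} = \frac{26896}{\sqrt{81922}} = 26896 \frac{\sqrt{81922}}{81922} = \frac{13448 \sqrt{81922}}{40961}$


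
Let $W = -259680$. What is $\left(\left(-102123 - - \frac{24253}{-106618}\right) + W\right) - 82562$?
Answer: $- \frac{47377331823}{106618} \approx -4.4437 \cdot 10^{5}$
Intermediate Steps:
$\left(\left(-102123 - - \frac{24253}{-106618}\right) + W\right) - 82562 = \left(\left(-102123 - - \frac{24253}{-106618}\right) - 259680\right) - 82562 = \left(\left(-102123 - \left(-24253\right) \left(- \frac{1}{106618}\right)\right) - 259680\right) - 82562 = \left(\left(-102123 - \frac{24253}{106618}\right) - 259680\right) - 82562 = \left(- \frac{10888174267}{106618} - 259680\right) - 82562 = - \frac{38574736507}{106618} - 82562 = - \frac{47377331823}{106618}$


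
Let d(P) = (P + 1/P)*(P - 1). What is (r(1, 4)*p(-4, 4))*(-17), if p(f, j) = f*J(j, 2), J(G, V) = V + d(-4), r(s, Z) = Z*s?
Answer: 6324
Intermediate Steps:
d(P) = (-1 + P)*(P + 1/P) (d(P) = (P + 1/P)*(-1 + P) = (-1 + P)*(P + 1/P))
J(G, V) = 85/4 + V (J(G, V) = V + (1 + (-4)**2 - 1*(-4) - 1/(-4)) = V + (1 + 16 + 4 - 1*(-1/4)) = V + (1 + 16 + 4 + 1/4) = V + 85/4 = 85/4 + V)
p(f, j) = 93*f/4 (p(f, j) = f*(85/4 + 2) = f*(93/4) = 93*f/4)
(r(1, 4)*p(-4, 4))*(-17) = ((4*1)*((93/4)*(-4)))*(-17) = (4*(-93))*(-17) = -372*(-17) = 6324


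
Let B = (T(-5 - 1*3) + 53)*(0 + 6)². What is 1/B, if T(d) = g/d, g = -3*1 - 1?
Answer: 1/1926 ≈ 0.00051921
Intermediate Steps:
g = -4 (g = -3 - 1 = -4)
T(d) = -4/d
B = 1926 (B = (-4/(-5 - 1*3) + 53)*(0 + 6)² = (-4/(-5 - 3) + 53)*6² = (-4/(-8) + 53)*36 = (-4*(-⅛) + 53)*36 = (½ + 53)*36 = (107/2)*36 = 1926)
1/B = 1/1926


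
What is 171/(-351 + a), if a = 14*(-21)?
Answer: -57/215 ≈ -0.26512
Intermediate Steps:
a = -294
171/(-351 + a) = 171/(-351 - 294) = 171/(-645) = -1/645*171 = -57/215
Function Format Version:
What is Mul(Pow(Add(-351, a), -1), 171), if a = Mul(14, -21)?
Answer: Rational(-57, 215) ≈ -0.26512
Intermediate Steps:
a = -294
Mul(Pow(Add(-351, a), -1), 171) = Mul(Pow(Add(-351, -294), -1), 171) = Mul(Pow(-645, -1), 171) = Mul(Rational(-1, 645), 171) = Rational(-57, 215)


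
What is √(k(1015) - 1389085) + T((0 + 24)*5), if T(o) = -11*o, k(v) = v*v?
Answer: -1320 + 2*I*√89715 ≈ -1320.0 + 599.05*I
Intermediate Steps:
k(v) = v²
√(k(1015) - 1389085) + T((0 + 24)*5) = √(1015² - 1389085) - 11*(0 + 24)*5 = √(1030225 - 1389085) - 264*5 = √(-358860) - 11*120 = 2*I*√89715 - 1320 = -1320 + 2*I*√89715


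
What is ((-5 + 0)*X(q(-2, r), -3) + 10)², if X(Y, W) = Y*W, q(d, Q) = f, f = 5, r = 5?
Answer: 7225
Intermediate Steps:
q(d, Q) = 5
X(Y, W) = W*Y
((-5 + 0)*X(q(-2, r), -3) + 10)² = ((-5 + 0)*(-3*5) + 10)² = (-5*(-15) + 10)² = (75 + 10)² = 85² = 7225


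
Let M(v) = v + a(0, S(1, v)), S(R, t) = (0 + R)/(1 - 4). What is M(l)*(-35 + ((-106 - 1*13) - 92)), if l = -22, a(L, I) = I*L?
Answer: 5412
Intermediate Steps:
S(R, t) = -R/3 (S(R, t) = R/(-3) = R*(-⅓) = -R/3)
M(v) = v (M(v) = v - ⅓*1*0 = v - ⅓*0 = v + 0 = v)
M(l)*(-35 + ((-106 - 1*13) - 92)) = -22*(-35 + ((-106 - 1*13) - 92)) = -22*(-35 + ((-106 - 13) - 92)) = -22*(-35 + (-119 - 92)) = -22*(-35 - 211) = -22*(-246) = 5412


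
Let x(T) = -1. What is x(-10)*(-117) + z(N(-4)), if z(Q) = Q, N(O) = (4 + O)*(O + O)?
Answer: 117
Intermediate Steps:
N(O) = 2*O*(4 + O) (N(O) = (4 + O)*(2*O) = 2*O*(4 + O))
x(-10)*(-117) + z(N(-4)) = -1*(-117) + 2*(-4)*(4 - 4) = 117 + 2*(-4)*0 = 117 + 0 = 117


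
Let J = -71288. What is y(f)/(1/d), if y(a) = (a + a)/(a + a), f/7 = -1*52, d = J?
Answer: -71288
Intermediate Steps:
d = -71288
f = -364 (f = 7*(-1*52) = 7*(-52) = -364)
y(a) = 1 (y(a) = (2*a)/((2*a)) = (2*a)*(1/(2*a)) = 1)
y(f)/(1/d) = 1/1/(-71288) = 1/(-1/71288) = 1*(-71288) = -71288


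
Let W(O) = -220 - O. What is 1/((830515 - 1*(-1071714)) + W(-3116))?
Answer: 1/1905125 ≈ 5.2490e-7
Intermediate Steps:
1/((830515 - 1*(-1071714)) + W(-3116)) = 1/((830515 - 1*(-1071714)) + (-220 - 1*(-3116))) = 1/((830515 + 1071714) + (-220 + 3116)) = 1/(1902229 + 2896) = 1/1905125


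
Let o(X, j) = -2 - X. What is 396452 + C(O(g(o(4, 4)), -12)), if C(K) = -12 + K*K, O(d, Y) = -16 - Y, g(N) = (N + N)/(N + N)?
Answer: 396456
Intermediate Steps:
g(N) = 1 (g(N) = (2*N)/((2*N)) = (2*N)*(1/(2*N)) = 1)
C(K) = -12 + K**2
396452 + C(O(g(o(4, 4)), -12)) = 396452 + (-12 + (-16 - 1*(-12))**2) = 396452 + (-12 + (-16 + 12)**2) = 396452 + (-12 + (-4)**2) = 396452 + (-12 + 16) = 396452 + 4 = 396456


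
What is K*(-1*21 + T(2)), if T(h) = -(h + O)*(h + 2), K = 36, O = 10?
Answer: -2484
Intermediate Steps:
T(h) = -(2 + h)*(10 + h) (T(h) = -(h + 10)*(h + 2) = -(10 + h)*(2 + h) = -(2 + h)*(10 + h))
K*(-1*21 + T(2)) = 36*(-1*21 + (-20 - 1*2² - 12*2)) = 36*(-21 + (-20 - 1*4 - 24)) = 36*(-21 + (-20 - 4 - 24)) = 36*(-21 - 48) = 36*(-69) = -2484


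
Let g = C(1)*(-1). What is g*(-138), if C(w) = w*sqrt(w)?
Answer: 138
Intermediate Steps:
C(w) = w**(3/2)
g = -1 (g = 1**(3/2)*(-1) = 1*(-1) = -1)
g*(-138) = -1*(-138) = 138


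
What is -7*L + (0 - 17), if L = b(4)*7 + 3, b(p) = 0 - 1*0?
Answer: -38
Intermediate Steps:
b(p) = 0 (b(p) = 0 + 0 = 0)
L = 3 (L = 0*7 + 3 = 0 + 3 = 3)
-7*L + (0 - 17) = -7*3 + (0 - 17) = -21 - 17 = -38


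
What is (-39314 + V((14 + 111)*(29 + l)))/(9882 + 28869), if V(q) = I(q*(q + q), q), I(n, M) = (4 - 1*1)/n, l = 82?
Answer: -5045706187499/4973448656250 ≈ -1.0145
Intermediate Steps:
I(n, M) = 3/n (I(n, M) = (4 - 1)/n = 3/n)
V(q) = 3/(2*q²) (V(q) = 3/((q*(q + q))) = 3/((q*(2*q))) = 3/((2*q²)) = 3*(1/(2*q²)) = 3/(2*q²))
(-39314 + V((14 + 111)*(29 + l)))/(9882 + 28869) = (-39314 + 3/(2*((14 + 111)*(29 + 82))²))/(9882 + 28869) = (-39314 + 3/(2*(125*111)²))/38751 = (-39314 + (3/2)/13875²)*(1/38751) = (-39314 + (3/2)*(1/192515625))*(1/38751) = (-39314 + 1/128343750)*(1/38751) = -5045706187499/128343750*1/38751 = -5045706187499/4973448656250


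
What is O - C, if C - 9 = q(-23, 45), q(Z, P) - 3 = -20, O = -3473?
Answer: -3465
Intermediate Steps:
q(Z, P) = -17 (q(Z, P) = 3 - 20 = -17)
C = -8 (C = 9 - 17 = -8)
O - C = -3473 - 1*(-8) = -3473 + 8 = -3465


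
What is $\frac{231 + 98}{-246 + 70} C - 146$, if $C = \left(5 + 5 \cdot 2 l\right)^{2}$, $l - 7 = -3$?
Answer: $- \frac{691921}{176} \approx -3931.4$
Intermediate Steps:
$l = 4$ ($l = 7 - 3 = 4$)
$C = 2025$ ($C = \left(5 + 5 \cdot 2 \cdot 4\right)^{2} = \left(5 + 10 \cdot 4\right)^{2} = \left(5 + 40\right)^{2} = 45^{2} = 2025$)
$\frac{231 + 98}{-246 + 70} C - 146 = \frac{231 + 98}{-246 + 70} \cdot 2025 - 146 = \frac{329}{-176} \cdot 2025 - 146 = 329 \left(- \frac{1}{176}\right) 2025 - 146 = \left(- \frac{329}{176}\right) 2025 - 146 = - \frac{666225}{176} - 146 = - \frac{691921}{176}$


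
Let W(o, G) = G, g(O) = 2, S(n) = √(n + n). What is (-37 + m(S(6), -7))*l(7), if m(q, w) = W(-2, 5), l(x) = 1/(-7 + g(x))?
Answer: 32/5 ≈ 6.4000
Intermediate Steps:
S(n) = √2*√n (S(n) = √(2*n) = √2*√n)
l(x) = -⅕ (l(x) = 1/(-7 + 2) = 1/(-5) = -⅕)
m(q, w) = 5
(-37 + m(S(6), -7))*l(7) = (-37 + 5)*(-⅕) = -32*(-⅕) = 32/5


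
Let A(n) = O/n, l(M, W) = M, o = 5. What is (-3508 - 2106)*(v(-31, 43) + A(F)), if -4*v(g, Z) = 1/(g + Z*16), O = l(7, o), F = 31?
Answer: -51550555/40734 ≈ -1265.5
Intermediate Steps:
O = 7
A(n) = 7/n
v(g, Z) = -1/(4*(g + 16*Z)) (v(g, Z) = -1/(4*(g + Z*16)) = -1/(4*(g + 16*Z)))
(-3508 - 2106)*(v(-31, 43) + A(F)) = (-3508 - 2106)*(-1/(4*(-31) + 64*43) + 7/31) = -5614*(-1/(-124 + 2752) + 7*(1/31)) = -5614*(-1/2628 + 7/31) = -5614*18365/81468 = -51550555/40734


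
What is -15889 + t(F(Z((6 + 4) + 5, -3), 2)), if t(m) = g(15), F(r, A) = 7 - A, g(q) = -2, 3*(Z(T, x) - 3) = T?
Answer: -15891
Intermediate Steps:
Z(T, x) = 3 + T/3
t(m) = -2
-15889 + t(F(Z((6 + 4) + 5, -3), 2)) = -15889 - 2 = -15891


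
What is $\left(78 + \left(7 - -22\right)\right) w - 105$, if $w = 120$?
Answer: $12735$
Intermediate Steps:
$\left(78 + \left(7 - -22\right)\right) w - 105 = \left(78 + \left(7 - -22\right)\right) 120 - 105 = \left(78 + \left(7 + 22\right)\right) 120 - 105 = \left(78 + 29\right) 120 - 105 = 107 \cdot 120 - 105 = 12840 - 105 = 12735$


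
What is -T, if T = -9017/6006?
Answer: 9017/6006 ≈ 1.5013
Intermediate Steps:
T = -9017/6006 (T = -9017*1/6006 = -9017/6006 ≈ -1.5013)
-T = -1*(-9017/6006) = 9017/6006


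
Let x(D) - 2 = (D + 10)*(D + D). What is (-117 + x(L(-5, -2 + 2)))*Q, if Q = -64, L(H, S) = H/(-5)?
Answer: 5952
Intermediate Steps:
L(H, S) = -H/5 (L(H, S) = H*(-1/5) = -H/5)
x(D) = 2 + 2*D*(10 + D) (x(D) = 2 + (D + 10)*(D + D) = 2 + (10 + D)*(2*D) = 2 + 2*D*(10 + D))
(-117 + x(L(-5, -2 + 2)))*Q = (-117 + (2 + 2*(-1/5*(-5))**2 + 20*(-1/5*(-5))))*(-64) = (-117 + (2 + 2*1**2 + 20*1))*(-64) = (-117 + (2 + 2*1 + 20))*(-64) = (-117 + (2 + 2 + 20))*(-64) = (-117 + 24)*(-64) = -93*(-64) = 5952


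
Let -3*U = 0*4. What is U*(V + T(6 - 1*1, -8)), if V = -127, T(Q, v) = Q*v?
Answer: 0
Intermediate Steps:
U = 0 (U = -0*4 = -⅓*0 = 0)
U*(V + T(6 - 1*1, -8)) = 0*(-127 + (6 - 1*1)*(-8)) = 0*(-127 + (6 - 1)*(-8)) = 0*(-127 + 5*(-8)) = 0*(-127 - 40) = 0*(-167) = 0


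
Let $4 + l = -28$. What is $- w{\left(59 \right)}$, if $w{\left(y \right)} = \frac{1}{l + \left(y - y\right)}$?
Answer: $\frac{1}{32} \approx 0.03125$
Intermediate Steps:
$l = -32$ ($l = -4 - 28 = -32$)
$w{\left(y \right)} = - \frac{1}{32}$ ($w{\left(y \right)} = \frac{1}{-32 + \left(y - y\right)} = \frac{1}{-32 + 0} = \frac{1}{-32} = - \frac{1}{32}$)
$- w{\left(59 \right)} = \left(-1\right) \left(- \frac{1}{32}\right) = \frac{1}{32}$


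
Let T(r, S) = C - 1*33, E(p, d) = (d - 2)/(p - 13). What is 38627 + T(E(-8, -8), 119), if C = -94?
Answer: 38500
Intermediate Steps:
E(p, d) = (-2 + d)/(-13 + p)
T(r, S) = -127 (T(r, S) = -94 - 1*33 = -94 - 33 = -127)
38627 + T(E(-8, -8), 119) = 38627 - 127 = 38500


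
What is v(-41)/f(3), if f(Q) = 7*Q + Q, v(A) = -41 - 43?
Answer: -7/2 ≈ -3.5000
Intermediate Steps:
v(A) = -84
f(Q) = 8*Q
v(-41)/f(3) = -84/(8*3) = -84/24 = -84*1/24 = -7/2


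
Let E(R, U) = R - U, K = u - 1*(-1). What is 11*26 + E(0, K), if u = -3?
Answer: 288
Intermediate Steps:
K = -2 (K = -3 - 1*(-1) = -3 + 1 = -2)
11*26 + E(0, K) = 11*26 + (0 - 1*(-2)) = 286 + (0 + 2) = 286 + 2 = 288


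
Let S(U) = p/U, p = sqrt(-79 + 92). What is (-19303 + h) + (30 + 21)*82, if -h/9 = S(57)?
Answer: -15121 - 3*sqrt(13)/19 ≈ -15122.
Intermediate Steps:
p = sqrt(13) ≈ 3.6056
S(U) = sqrt(13)/U
h = -3*sqrt(13)/19 (h = -9*sqrt(13)/57 = -3*sqrt(13)/19 ≈ -0.56930)
(-19303 + h) + (30 + 21)*82 = (-19303 - 3*sqrt(13)/19) + (30 + 21)*82 = (-19303 - 3*sqrt(13)/19) + 51*82 = (-19303 - 3*sqrt(13)/19) + 4182 = -15121 - 3*sqrt(13)/19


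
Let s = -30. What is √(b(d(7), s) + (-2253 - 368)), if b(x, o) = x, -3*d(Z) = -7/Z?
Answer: I*√23586/3 ≈ 51.192*I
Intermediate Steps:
d(Z) = 7/(3*Z) (d(Z) = -(-7)/(3*Z) = 7/(3*Z))
√(b(d(7), s) + (-2253 - 368)) = √((7/3)/7 + (-2253 - 368)) = √((7/3)*(⅐) - 2621) = √(⅓ - 2621) = √(-7862/3) = I*√23586/3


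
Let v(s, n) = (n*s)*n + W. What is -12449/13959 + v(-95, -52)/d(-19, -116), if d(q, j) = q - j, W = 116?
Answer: -3585376229/1354023 ≈ -2647.9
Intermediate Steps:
v(s, n) = 116 + s*n² (v(s, n) = (n*s)*n + 116 = s*n² + 116 = 116 + s*n²)
-12449/13959 + v(-95, -52)/d(-19, -116) = -12449/13959 + (116 - 95*(-52)²)/(-19 - 1*(-116)) = -12449*1/13959 + (116 - 95*2704)/(-19 + 116) = -12449/13959 + (116 - 256880)/97 = -12449/13959 - 256764*1/97 = -12449/13959 - 256764/97 = -3585376229/1354023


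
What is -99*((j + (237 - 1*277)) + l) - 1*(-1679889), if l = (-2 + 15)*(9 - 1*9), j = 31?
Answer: 1680780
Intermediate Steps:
l = 0 (l = 13*(9 - 9) = 13*0 = 0)
-99*((j + (237 - 1*277)) + l) - 1*(-1679889) = -99*((31 + (237 - 1*277)) + 0) - 1*(-1679889) = -99*((31 + (237 - 277)) + 0) + 1679889 = -99*((31 - 40) + 0) + 1679889 = -99*(-9 + 0) + 1679889 = -99*(-9) + 1679889 = 891 + 1679889 = 1680780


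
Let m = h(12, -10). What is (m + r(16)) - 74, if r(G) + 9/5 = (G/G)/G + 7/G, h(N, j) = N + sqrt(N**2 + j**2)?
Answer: -633/10 + 2*sqrt(61) ≈ -47.680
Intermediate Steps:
m = 12 + 2*sqrt(61) (m = 12 + sqrt(12**2 + (-10)**2) = 12 + sqrt(144 + 100) = 12 + sqrt(244) = 12 + 2*sqrt(61) ≈ 27.620)
r(G) = -9/5 + 8/G (r(G) = -9/5 + ((G/G)/G + 7/G) = -9/5 + (1/G + 7/G) = -9/5 + 8/G)
(m + r(16)) - 74 = ((12 + 2*sqrt(61)) + (-9/5 + 8/16)) - 74 = ((12 + 2*sqrt(61)) + (-9/5 + 8*(1/16))) - 74 = ((12 + 2*sqrt(61)) + (-9/5 + 1/2)) - 74 = ((12 + 2*sqrt(61)) - 13/10) - 74 = (107/10 + 2*sqrt(61)) - 74 = -633/10 + 2*sqrt(61)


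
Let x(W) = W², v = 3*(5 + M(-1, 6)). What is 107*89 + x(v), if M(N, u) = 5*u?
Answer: 20548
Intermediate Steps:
v = 105 (v = 3*(5 + 5*6) = 3*(5 + 30) = 3*35 = 105)
107*89 + x(v) = 107*89 + 105² = 9523 + 11025 = 20548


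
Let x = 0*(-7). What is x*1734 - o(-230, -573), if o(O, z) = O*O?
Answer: -52900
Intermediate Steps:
x = 0
o(O, z) = O²
x*1734 - o(-230, -573) = 0*1734 - 1*(-230)² = 0 - 1*52900 = 0 - 52900 = -52900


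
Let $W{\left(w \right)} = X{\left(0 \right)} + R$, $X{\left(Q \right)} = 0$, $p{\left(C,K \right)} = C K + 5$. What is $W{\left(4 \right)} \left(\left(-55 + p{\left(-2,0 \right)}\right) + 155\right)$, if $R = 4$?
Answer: $420$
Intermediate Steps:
$p{\left(C,K \right)} = 5 + C K$
$W{\left(w \right)} = 4$ ($W{\left(w \right)} = 0 + 4 = 4$)
$W{\left(4 \right)} \left(\left(-55 + p{\left(-2,0 \right)}\right) + 155\right) = 4 \left(\left(-55 + \left(5 - 0\right)\right) + 155\right) = 4 \left(\left(-55 + \left(5 + 0\right)\right) + 155\right) = 4 \left(\left(-55 + 5\right) + 155\right) = 4 \left(-50 + 155\right) = 4 \cdot 105 = 420$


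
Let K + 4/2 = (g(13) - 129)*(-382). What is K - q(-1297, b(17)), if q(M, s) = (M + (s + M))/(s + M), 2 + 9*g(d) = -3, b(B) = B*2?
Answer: 187503194/3789 ≈ 49486.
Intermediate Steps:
b(B) = 2*B
g(d) = -5/9 (g(d) = -2/9 + (⅑)*(-3) = -2/9 - ⅓ = -5/9)
K = 445394/9 (K = -2 + (-5/9 - 129)*(-382) = -2 - 1166/9*(-382) = -2 + 445412/9 = 445394/9 ≈ 49488.)
q(M, s) = (s + 2*M)/(M + s) (q(M, s) = (M + (M + s))/(M + s) = (s + 2*M)/(M + s))
K - q(-1297, b(17)) = 445394/9 - (2*17 + 2*(-1297))/(-1297 + 2*17) = 445394/9 - (34 - 2594)/(-1297 + 34) = 445394/9 - (-2560)/(-1263) = 445394/9 - (-1)*(-2560)/1263 = 445394/9 - 1*2560/1263 = 445394/9 - 2560/1263 = 187503194/3789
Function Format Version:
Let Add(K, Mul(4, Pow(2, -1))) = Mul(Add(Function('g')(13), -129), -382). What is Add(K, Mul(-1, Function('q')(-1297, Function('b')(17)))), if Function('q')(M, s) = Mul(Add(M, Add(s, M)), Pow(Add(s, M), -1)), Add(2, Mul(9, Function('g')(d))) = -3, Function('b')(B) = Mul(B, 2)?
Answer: Rational(187503194, 3789) ≈ 49486.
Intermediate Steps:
Function('b')(B) = Mul(2, B)
Function('g')(d) = Rational(-5, 9) (Function('g')(d) = Add(Rational(-2, 9), Mul(Rational(1, 9), -3)) = Add(Rational(-2, 9), Rational(-1, 3)) = Rational(-5, 9))
K = Rational(445394, 9) (K = Add(-2, Mul(Add(Rational(-5, 9), -129), -382)) = Add(-2, Mul(Rational(-1166, 9), -382)) = Add(-2, Rational(445412, 9)) = Rational(445394, 9) ≈ 49488.)
Function('q')(M, s) = Mul(Pow(Add(M, s), -1), Add(s, Mul(2, M))) (Function('q')(M, s) = Mul(Add(M, Add(M, s)), Pow(Add(M, s), -1)) = Mul(Add(s, Mul(2, M)), Pow(Add(M, s), -1)) = Mul(Pow(Add(M, s), -1), Add(s, Mul(2, M))))
Add(K, Mul(-1, Function('q')(-1297, Function('b')(17)))) = Add(Rational(445394, 9), Mul(-1, Mul(Pow(Add(-1297, Mul(2, 17)), -1), Add(Mul(2, 17), Mul(2, -1297))))) = Add(Rational(445394, 9), Mul(-1, Mul(Pow(Add(-1297, 34), -1), Add(34, -2594)))) = Add(Rational(445394, 9), Mul(-1, Mul(Pow(-1263, -1), -2560))) = Add(Rational(445394, 9), Mul(-1, Mul(Rational(-1, 1263), -2560))) = Add(Rational(445394, 9), Mul(-1, Rational(2560, 1263))) = Add(Rational(445394, 9), Rational(-2560, 1263)) = Rational(187503194, 3789)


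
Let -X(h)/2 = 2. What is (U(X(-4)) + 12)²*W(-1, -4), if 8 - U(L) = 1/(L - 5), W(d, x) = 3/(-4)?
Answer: -32761/108 ≈ -303.34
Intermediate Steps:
W(d, x) = -¾ (W(d, x) = 3*(-¼) = -¾)
X(h) = -4 (X(h) = -2*2 = -4)
U(L) = 8 - 1/(-5 + L) (U(L) = 8 - 1/(L - 5) = 8 - 1/(-5 + L))
(U(X(-4)) + 12)²*W(-1, -4) = ((-41 + 8*(-4))/(-5 - 4) + 12)²*(-¾) = ((-41 - 32)/(-9) + 12)²*(-¾) = (-⅑*(-73) + 12)²*(-¾) = (73/9 + 12)²*(-¾) = (181/9)²*(-¾) = (32761/81)*(-¾) = -32761/108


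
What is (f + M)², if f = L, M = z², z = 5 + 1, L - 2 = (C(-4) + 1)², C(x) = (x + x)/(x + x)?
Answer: 1764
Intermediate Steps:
C(x) = 1 (C(x) = (2*x)/((2*x)) = (2*x)*(1/(2*x)) = 1)
L = 6 (L = 2 + (1 + 1)² = 2 + 2² = 2 + 4 = 6)
z = 6
M = 36 (M = 6² = 36)
f = 6
(f + M)² = (6 + 36)² = 42² = 1764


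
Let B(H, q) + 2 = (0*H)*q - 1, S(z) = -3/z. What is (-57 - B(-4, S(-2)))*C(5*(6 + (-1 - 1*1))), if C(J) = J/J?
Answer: -54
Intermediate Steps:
B(H, q) = -3 (B(H, q) = -2 + ((0*H)*q - 1) = -2 + (0*q - 1) = -2 + (0 - 1) = -2 - 1 = -3)
C(J) = 1
(-57 - B(-4, S(-2)))*C(5*(6 + (-1 - 1*1))) = (-57 - 1*(-3))*1 = (-57 + 3)*1 = -54*1 = -54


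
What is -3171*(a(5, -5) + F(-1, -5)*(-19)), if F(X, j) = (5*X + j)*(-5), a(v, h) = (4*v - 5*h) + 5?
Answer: 2853900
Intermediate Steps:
a(v, h) = 5 - 5*h + 4*v (a(v, h) = (-5*h + 4*v) + 5 = 5 - 5*h + 4*v)
F(X, j) = -25*X - 5*j (F(X, j) = (j + 5*X)*(-5) = -25*X - 5*j)
-3171*(a(5, -5) + F(-1, -5)*(-19)) = -3171*((5 - 5*(-5) + 4*5) + (-25*(-1) - 5*(-5))*(-19)) = -3171*((5 + 25 + 20) + (25 + 25)*(-19)) = -3171*(50 + 50*(-19)) = -3171*(50 - 950) = -3171*(-900) = 2853900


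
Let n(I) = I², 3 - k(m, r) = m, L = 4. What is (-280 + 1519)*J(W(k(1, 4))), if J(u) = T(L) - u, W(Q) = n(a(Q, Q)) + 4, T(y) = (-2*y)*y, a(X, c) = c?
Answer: -49560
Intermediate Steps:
k(m, r) = 3 - m
T(y) = -2*y²
W(Q) = 4 + Q² (W(Q) = Q² + 4 = 4 + Q²)
J(u) = -32 - u (J(u) = -2*4² - u = -2*16 - u = -32 - u)
(-280 + 1519)*J(W(k(1, 4))) = (-280 + 1519)*(-32 - (4 + (3 - 1*1)²)) = 1239*(-32 - (4 + (3 - 1)²)) = 1239*(-32 - (4 + 2²)) = 1239*(-32 - (4 + 4)) = 1239*(-32 - 1*8) = 1239*(-32 - 8) = 1239*(-40) = -49560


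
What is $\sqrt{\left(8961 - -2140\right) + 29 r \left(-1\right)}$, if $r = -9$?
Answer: $\sqrt{11362} \approx 106.59$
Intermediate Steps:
$\sqrt{\left(8961 - -2140\right) + 29 r \left(-1\right)} = \sqrt{\left(8961 - -2140\right) + 29 \left(-9\right) \left(-1\right)} = \sqrt{\left(8961 + 2140\right) - -261} = \sqrt{11101 + 261} = \sqrt{11362}$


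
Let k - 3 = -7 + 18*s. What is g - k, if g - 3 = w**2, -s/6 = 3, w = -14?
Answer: 527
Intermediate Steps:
s = -18 (s = -6*3 = -18)
g = 199 (g = 3 + (-14)**2 = 3 + 196 = 199)
k = -328 (k = 3 + (-7 + 18*(-18)) = 3 + (-7 - 324) = 3 - 331 = -328)
g - k = 199 - 1*(-328) = 199 + 328 = 527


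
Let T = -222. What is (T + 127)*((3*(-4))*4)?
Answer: 4560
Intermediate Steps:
(T + 127)*((3*(-4))*4) = (-222 + 127)*((3*(-4))*4) = -(-1140)*4 = -95*(-48) = 4560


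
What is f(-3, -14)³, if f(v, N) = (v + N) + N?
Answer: -29791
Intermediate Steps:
f(v, N) = v + 2*N (f(v, N) = (N + v) + N = v + 2*N)
f(-3, -14)³ = (-3 + 2*(-14))³ = (-3 - 28)³ = (-31)³ = -29791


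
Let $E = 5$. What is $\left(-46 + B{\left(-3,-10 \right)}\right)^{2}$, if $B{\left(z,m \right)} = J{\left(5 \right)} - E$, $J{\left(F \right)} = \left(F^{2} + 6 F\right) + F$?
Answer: $81$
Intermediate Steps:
$J{\left(F \right)} = F^{2} + 7 F$
$B{\left(z,m \right)} = 55$ ($B{\left(z,m \right)} = 5 \left(7 + 5\right) - 5 = 5 \cdot 12 - 5 = 60 - 5 = 55$)
$\left(-46 + B{\left(-3,-10 \right)}\right)^{2} = \left(-46 + 55\right)^{2} = 9^{2} = 81$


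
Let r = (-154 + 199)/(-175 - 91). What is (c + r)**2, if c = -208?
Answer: 3066169129/70756 ≈ 43334.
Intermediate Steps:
r = -45/266 (r = 45/(-266) = 45*(-1/266) = -45/266 ≈ -0.16917)
(c + r)**2 = (-208 - 45/266)**2 = (-55373/266)**2 = 3066169129/70756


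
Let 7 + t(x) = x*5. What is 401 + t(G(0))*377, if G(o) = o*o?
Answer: -2238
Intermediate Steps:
G(o) = o**2
t(x) = -7 + 5*x (t(x) = -7 + x*5 = -7 + 5*x)
401 + t(G(0))*377 = 401 + (-7 + 5*0**2)*377 = 401 + (-7 + 5*0)*377 = 401 + (-7 + 0)*377 = 401 - 7*377 = 401 - 2639 = -2238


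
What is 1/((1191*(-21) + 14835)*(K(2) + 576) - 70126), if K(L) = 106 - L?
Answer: -1/6989806 ≈ -1.4307e-7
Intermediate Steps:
1/((1191*(-21) + 14835)*(K(2) + 576) - 70126) = 1/((1191*(-21) + 14835)*((106 - 1*2) + 576) - 70126) = 1/((-25011 + 14835)*((106 - 2) + 576) - 70126) = 1/(-10176*(104 + 576) - 70126) = 1/(-10176*680 - 70126) = 1/(-6919680 - 70126) = 1/(-6989806) = -1/6989806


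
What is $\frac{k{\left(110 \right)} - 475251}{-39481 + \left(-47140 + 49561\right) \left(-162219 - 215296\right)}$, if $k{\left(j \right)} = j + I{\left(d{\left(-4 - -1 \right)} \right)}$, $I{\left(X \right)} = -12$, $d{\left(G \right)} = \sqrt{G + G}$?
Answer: $\frac{475153}{914003296} \approx 0.00051986$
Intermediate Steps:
$d{\left(G \right)} = \sqrt{2} \sqrt{G}$ ($d{\left(G \right)} = \sqrt{2 G} = \sqrt{2} \sqrt{G}$)
$k{\left(j \right)} = -12 + j$ ($k{\left(j \right)} = j - 12 = -12 + j$)
$\frac{k{\left(110 \right)} - 475251}{-39481 + \left(-47140 + 49561\right) \left(-162219 - 215296\right)} = \frac{\left(-12 + 110\right) - 475251}{-39481 + \left(-47140 + 49561\right) \left(-162219 - 215296\right)} = \frac{98 - 475251}{-39481 + 2421 \left(-377515\right)} = - \frac{475153}{-39481 - 913963815} = - \frac{475153}{-914003296} = \left(-475153\right) \left(- \frac{1}{914003296}\right) = \frac{475153}{914003296}$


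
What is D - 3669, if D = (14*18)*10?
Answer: -1149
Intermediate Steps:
D = 2520 (D = 252*10 = 2520)
D - 3669 = 2520 - 3669 = -1149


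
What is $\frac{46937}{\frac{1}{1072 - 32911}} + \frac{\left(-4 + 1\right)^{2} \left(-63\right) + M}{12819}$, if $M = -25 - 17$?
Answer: $- \frac{6385687182242}{4273} \approx -1.4944 \cdot 10^{9}$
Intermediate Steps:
$M = -42$
$\frac{46937}{\frac{1}{1072 - 32911}} + \frac{\left(-4 + 1\right)^{2} \left(-63\right) + M}{12819} = \frac{46937}{\frac{1}{1072 - 32911}} + \frac{\left(-4 + 1\right)^{2} \left(-63\right) - 42}{12819} = \frac{46937}{\frac{1}{-31839}} + \left(\left(-3\right)^{2} \left(-63\right) - 42\right) \frac{1}{12819} = \frac{46937}{- \frac{1}{31839}} + \left(9 \left(-63\right) - 42\right) \frac{1}{12819} = 46937 \left(-31839\right) + \left(-567 - 42\right) \frac{1}{12819} = -1494427143 - \frac{203}{4273} = - \frac{6385687182242}{4273}$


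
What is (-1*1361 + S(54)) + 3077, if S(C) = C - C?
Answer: 1716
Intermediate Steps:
S(C) = 0
(-1*1361 + S(54)) + 3077 = (-1*1361 + 0) + 3077 = (-1361 + 0) + 3077 = -1361 + 3077 = 1716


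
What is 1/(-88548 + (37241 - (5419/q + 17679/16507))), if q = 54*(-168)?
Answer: -149751504/7683371348183 ≈ -1.9490e-5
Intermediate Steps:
q = -9072
1/(-88548 + (37241 - (5419/q + 17679/16507))) = 1/(-88548 + (37241 - (5419/(-9072) + 17679/16507))) = 1/(-88548 + (37241 - (5419*(-1/9072) + 17679*(1/16507)))) = 1/(-88548 + (37241 - (-5419/9072 + 17679/16507))) = 1/(-88548 + (37241 - 1*70932455/149751504)) = 1/(-88548 + (37241 - 70932455/149751504)) = 1/(-88548 + 5576824828009/149751504) = 1/(-7683371348183/149751504) = -149751504/7683371348183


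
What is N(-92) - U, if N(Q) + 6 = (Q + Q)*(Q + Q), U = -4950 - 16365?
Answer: 55165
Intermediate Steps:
U = -21315
N(Q) = -6 + 4*Q**2 (N(Q) = -6 + (Q + Q)*(Q + Q) = -6 + (2*Q)*(2*Q) = -6 + 4*Q**2)
N(-92) - U = (-6 + 4*(-92)**2) - 1*(-21315) = (-6 + 4*8464) + 21315 = (-6 + 33856) + 21315 = 33850 + 21315 = 55165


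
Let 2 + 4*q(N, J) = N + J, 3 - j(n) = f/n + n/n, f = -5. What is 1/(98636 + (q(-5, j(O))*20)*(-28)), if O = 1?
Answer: 1/98636 ≈ 1.0138e-5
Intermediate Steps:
j(n) = 2 + 5/n (j(n) = 3 - (-5/n + n/n) = 3 - (-5/n + 1) = 3 - (1 - 5/n) = 3 + (-1 + 5/n) = 2 + 5/n)
q(N, J) = -½ + J/4 + N/4 (q(N, J) = -½ + (N + J)/4 = -½ + (J + N)/4 = -½ + (J/4 + N/4) = -½ + J/4 + N/4)
1/(98636 + (q(-5, j(O))*20)*(-28)) = 1/(98636 + ((-½ + (2 + 5/1)/4 + (¼)*(-5))*20)*(-28)) = 1/(98636 + ((-½ + (2 + 5*1)/4 - 5/4)*20)*(-28)) = 1/(98636 + ((-½ + (2 + 5)/4 - 5/4)*20)*(-28)) = 1/(98636 + ((-½ + (¼)*7 - 5/4)*20)*(-28)) = 1/(98636 + ((-½ + 7/4 - 5/4)*20)*(-28)) = 1/(98636 + (0*20)*(-28)) = 1/(98636 + 0*(-28)) = 1/(98636 + 0) = 1/98636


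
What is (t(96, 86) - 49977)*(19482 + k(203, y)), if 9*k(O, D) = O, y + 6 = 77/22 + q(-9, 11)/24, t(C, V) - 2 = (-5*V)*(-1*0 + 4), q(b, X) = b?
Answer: -9074591995/9 ≈ -1.0083e+9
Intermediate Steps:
t(C, V) = 2 - 20*V (t(C, V) = 2 + (-5*V)*(-1*0 + 4) = 2 + (-5*V)*(0 + 4) = 2 - 5*V*4 = 2 - 20*V)
y = -23/8 (y = -6 + (77/22 - 9/24) = -6 + (77*(1/22) - 9*1/24) = -6 + (7/2 - 3/8) = -6 + 25/8 = -23/8 ≈ -2.8750)
k(O, D) = O/9
(t(96, 86) - 49977)*(19482 + k(203, y)) = ((2 - 20*86) - 49977)*(19482 + (⅑)*203) = ((2 - 1720) - 49977)*(19482 + 203/9) = (-1718 - 49977)*(175541/9) = -51695*175541/9 = -9074591995/9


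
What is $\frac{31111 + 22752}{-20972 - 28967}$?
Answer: $- \frac{53863}{49939} \approx -1.0786$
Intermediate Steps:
$\frac{31111 + 22752}{-20972 - 28967} = \frac{53863}{-49939} = 53863 \left(- \frac{1}{49939}\right) = - \frac{53863}{49939}$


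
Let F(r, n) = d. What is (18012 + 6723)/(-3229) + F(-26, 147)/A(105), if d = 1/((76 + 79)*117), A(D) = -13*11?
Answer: -64145402404/8373781845 ≈ -7.6603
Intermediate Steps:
A(D) = -143
d = 1/18135 (d = (1/117)/155 = (1/155)*(1/117) = 1/18135 ≈ 5.5142e-5)
F(r, n) = 1/18135
(18012 + 6723)/(-3229) + F(-26, 147)/A(105) = (18012 + 6723)/(-3229) + (1/18135)/(-143) = 24735*(-1/3229) + (1/18135)*(-1/143) = -24735/3229 - 1/2593305 = -64145402404/8373781845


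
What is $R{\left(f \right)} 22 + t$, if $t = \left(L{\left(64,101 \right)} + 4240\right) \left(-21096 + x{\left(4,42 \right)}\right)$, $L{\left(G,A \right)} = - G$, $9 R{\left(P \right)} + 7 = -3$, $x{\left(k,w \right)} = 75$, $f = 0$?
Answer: $- \frac{790053484}{9} \approx -8.7784 \cdot 10^{7}$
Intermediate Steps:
$R{\left(P \right)} = - \frac{10}{9}$ ($R{\left(P \right)} = - \frac{7}{9} + \frac{1}{9} \left(-3\right) = - \frac{7}{9} - \frac{1}{3} = - \frac{10}{9}$)
$t = -87783696$ ($t = \left(\left(-1\right) 64 + 4240\right) \left(-21096 + 75\right) = \left(-64 + 4240\right) \left(-21021\right) = 4176 \left(-21021\right) = -87783696$)
$R{\left(f \right)} 22 + t = \left(- \frac{10}{9}\right) 22 - 87783696 = - \frac{220}{9} - 87783696 = - \frac{790053484}{9}$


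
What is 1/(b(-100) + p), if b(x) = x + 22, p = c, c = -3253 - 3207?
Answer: -1/6538 ≈ -0.00015295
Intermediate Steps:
c = -6460
p = -6460
b(x) = 22 + x
1/(b(-100) + p) = 1/((22 - 100) - 6460) = 1/(-78 - 6460) = 1/(-6538) = -1/6538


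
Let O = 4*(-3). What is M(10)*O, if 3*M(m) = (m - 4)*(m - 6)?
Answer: -96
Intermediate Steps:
M(m) = (-6 + m)*(-4 + m)/3 (M(m) = ((m - 4)*(m - 6))/3 = ((-4 + m)*(-6 + m))/3 = ((-6 + m)*(-4 + m))/3 = (-6 + m)*(-4 + m)/3)
O = -12
M(10)*O = (8 - 10/3*10 + (⅓)*10²)*(-12) = (8 - 100/3 + (⅓)*100)*(-12) = (8 - 100/3 + 100/3)*(-12) = 8*(-12) = -96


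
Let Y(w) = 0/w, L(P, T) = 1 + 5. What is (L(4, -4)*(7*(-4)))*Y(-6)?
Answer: 0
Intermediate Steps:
L(P, T) = 6
Y(w) = 0
(L(4, -4)*(7*(-4)))*Y(-6) = (6*(7*(-4)))*0 = (6*(-28))*0 = -168*0 = 0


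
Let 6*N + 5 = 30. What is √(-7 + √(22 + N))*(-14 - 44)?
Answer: -29*I*√(252 - 6*√942)/3 ≈ -79.624*I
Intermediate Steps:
N = 25/6 (N = -⅚ + (⅙)*30 = -⅚ + 5 = 25/6 ≈ 4.1667)
√(-7 + √(22 + N))*(-14 - 44) = √(-7 + √(22 + 25/6))*(-14 - 44) = √(-7 + √(157/6))*(-58) = √(-7 + √942/6)*(-58) = -58*√(-7 + √942/6)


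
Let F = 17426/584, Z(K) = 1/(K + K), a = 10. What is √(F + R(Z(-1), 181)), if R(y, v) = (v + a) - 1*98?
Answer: √2618437/146 ≈ 11.083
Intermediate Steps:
Z(K) = 1/(2*K)
R(y, v) = -88 + v (R(y, v) = (v + 10) - 1*98 = (10 + v) - 98 = -88 + v)
F = 8713/292 (F = 17426*(1/584) = 8713/292 ≈ 29.839)
√(F + R(Z(-1), 181)) = √(8713/292 + (-88 + 181)) = √(8713/292 + 93) = √(35869/292) = √2618437/146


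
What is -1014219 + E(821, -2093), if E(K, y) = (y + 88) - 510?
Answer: -1016734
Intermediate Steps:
E(K, y) = -422 + y (E(K, y) = (88 + y) - 510 = -422 + y)
-1014219 + E(821, -2093) = -1014219 + (-422 - 2093) = -1014219 - 2515 = -1016734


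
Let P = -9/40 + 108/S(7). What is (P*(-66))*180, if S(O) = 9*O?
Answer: -123849/7 ≈ -17693.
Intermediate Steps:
P = 417/280 (P = -9/40 + 108/((9*7)) = -9*1/40 + 108/63 = -9/40 + 108*(1/63) = -9/40 + 12/7 = 417/280 ≈ 1.4893)
(P*(-66))*180 = ((417/280)*(-66))*180 = -13761/140*180 = -123849/7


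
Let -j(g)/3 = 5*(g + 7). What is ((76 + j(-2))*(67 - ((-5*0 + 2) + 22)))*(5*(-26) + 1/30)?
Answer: -167657/30 ≈ -5588.6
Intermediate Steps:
j(g) = -105 - 15*g (j(g) = -15*(g + 7) = -15*(7 + g) = -3*(35 + 5*g) = -105 - 15*g)
((76 + j(-2))*(67 - ((-5*0 + 2) + 22)))*(5*(-26) + 1/30) = ((76 + (-105 - 15*(-2)))*(67 - ((-5*0 + 2) + 22)))*(5*(-26) + 1/30) = ((76 + (-105 + 30))*(67 - ((0 + 2) + 22)))*(-130 + 1/30) = ((76 - 75)*(67 - (2 + 22)))*(-3899/30) = (1*(67 - 1*24))*(-3899/30) = (1*(67 - 24))*(-3899/30) = (1*43)*(-3899/30) = 43*(-3899/30) = -167657/30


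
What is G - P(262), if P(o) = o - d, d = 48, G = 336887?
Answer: 336673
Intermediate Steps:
P(o) = -48 + o (P(o) = o - 1*48 = o - 48 = -48 + o)
G - P(262) = 336887 - (-48 + 262) = 336887 - 1*214 = 336887 - 214 = 336673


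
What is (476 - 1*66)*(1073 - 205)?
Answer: 355880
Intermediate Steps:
(476 - 1*66)*(1073 - 205) = (476 - 66)*868 = 410*868 = 355880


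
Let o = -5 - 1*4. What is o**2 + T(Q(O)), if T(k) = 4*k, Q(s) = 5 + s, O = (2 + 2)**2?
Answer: 165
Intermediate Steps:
O = 16 (O = 4**2 = 16)
o = -9 (o = -5 - 4 = -9)
o**2 + T(Q(O)) = (-9)**2 + 4*(5 + 16) = 81 + 4*21 = 81 + 84 = 165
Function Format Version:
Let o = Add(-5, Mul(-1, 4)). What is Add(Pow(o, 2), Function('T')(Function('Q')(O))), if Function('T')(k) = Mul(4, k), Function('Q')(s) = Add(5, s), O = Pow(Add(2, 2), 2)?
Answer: 165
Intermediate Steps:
O = 16 (O = Pow(4, 2) = 16)
o = -9 (o = Add(-5, -4) = -9)
Add(Pow(o, 2), Function('T')(Function('Q')(O))) = Add(Pow(-9, 2), Mul(4, Add(5, 16))) = Add(81, Mul(4, 21)) = Add(81, 84) = 165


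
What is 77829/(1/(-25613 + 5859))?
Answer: -1537434066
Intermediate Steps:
77829/(1/(-25613 + 5859)) = 77829/(1/(-19754)) = 77829/(-1/19754) = 77829*(-19754) = -1537434066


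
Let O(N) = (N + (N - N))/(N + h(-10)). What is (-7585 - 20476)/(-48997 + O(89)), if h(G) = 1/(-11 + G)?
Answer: 52417948/91524527 ≈ 0.57272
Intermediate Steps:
O(N) = N/(-1/21 + N) (O(N) = (N + (N - N))/(N + 1/(-11 - 10)) = (N + 0)/(N + 1/(-21)) = N/(N - 1/21) = N/(-1/21 + N))
(-7585 - 20476)/(-48997 + O(89)) = (-7585 - 20476)/(-48997 + 21*89/(-1 + 21*89)) = -28061/(-48997 + 21*89/(-1 + 1869)) = -28061/(-48997 + 21*89/1868) = -28061/(-48997 + 21*89*(1/1868)) = -28061/(-48997 + 1869/1868) = -28061/(-91524527/1868) = -28061*(-1868/91524527) = 52417948/91524527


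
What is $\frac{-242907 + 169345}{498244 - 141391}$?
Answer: $- \frac{73562}{356853} \approx -0.20614$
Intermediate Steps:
$\frac{-242907 + 169345}{498244 - 141391} = - \frac{73562}{356853}$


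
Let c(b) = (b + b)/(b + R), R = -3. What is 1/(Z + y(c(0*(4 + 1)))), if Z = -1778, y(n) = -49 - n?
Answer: -1/1827 ≈ -0.00054735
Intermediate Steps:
c(b) = 2*b/(-3 + b) (c(b) = (b + b)/(b - 3) = (2*b)/(-3 + b) = 2*b/(-3 + b))
1/(Z + y(c(0*(4 + 1)))) = 1/(-1778 + (-49 - 2*0*(4 + 1)/(-3 + 0*(4 + 1)))) = 1/(-1778 + (-49 - 2*0*5/(-3 + 0*5))) = 1/(-1778 + (-49 - 2*0/(-3 + 0))) = 1/(-1778 + (-49 - 2*0/(-3))) = 1/(-1778 + (-49 - 2*0*(-1)/3)) = 1/(-1778 + (-49 - 1*0)) = 1/(-1778 + (-49 + 0)) = 1/(-1778 - 49) = 1/(-1827) = -1/1827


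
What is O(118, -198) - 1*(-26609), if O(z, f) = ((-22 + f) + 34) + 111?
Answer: 26534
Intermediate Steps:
O(z, f) = 123 + f (O(z, f) = (12 + f) + 111 = 123 + f)
O(118, -198) - 1*(-26609) = (123 - 198) - 1*(-26609) = -75 + 26609 = 26534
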